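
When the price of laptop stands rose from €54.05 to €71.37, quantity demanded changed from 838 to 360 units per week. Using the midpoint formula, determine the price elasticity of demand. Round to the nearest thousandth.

%Δq = (360 − 838)/[(838 + 360)/2] = -478/599 ≈ -0.7980.
%Δp = (71.37 − 54.05)/[(54.05 + 71.37)/2] = 17.32/62.71 ≈ 0.2762.
Arc elasticity E = %Δq/%Δp ≈ -0.7980/0.2762 ≈ -2.889.
|E| > 1: demand is elastic over this range.

-2.889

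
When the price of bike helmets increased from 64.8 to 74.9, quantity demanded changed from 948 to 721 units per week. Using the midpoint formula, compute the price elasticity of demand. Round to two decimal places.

%ΔQ = (721 − 948)/[(948 + 721)/2] = -227/834.5 ≈ -0.2720.
%ΔP = (74.9 − 64.8)/[(64.8 + 74.9)/2] = 10.1/69.85 ≈ 0.1446.
Arc elasticity E = %ΔQ/%ΔP ≈ -0.2720/0.1446 ≈ -1.88.
|E| > 1: demand is elastic over this range.

-1.88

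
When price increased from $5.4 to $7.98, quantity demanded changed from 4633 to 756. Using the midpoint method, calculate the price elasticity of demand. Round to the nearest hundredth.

-3.73

%ΔQ = (756 − 4633)/[(4633 + 756)/2] = -3877/2694.5 ≈ -1.4389.
%ΔP = (7.98 − 5.4)/[(5.4 + 7.98)/2] = 2.58/6.69 ≈ 0.3857.
Arc elasticity E = %ΔQ/%ΔP ≈ -1.4389/0.3857 ≈ -3.73.
|E| > 1: demand is elastic over this range.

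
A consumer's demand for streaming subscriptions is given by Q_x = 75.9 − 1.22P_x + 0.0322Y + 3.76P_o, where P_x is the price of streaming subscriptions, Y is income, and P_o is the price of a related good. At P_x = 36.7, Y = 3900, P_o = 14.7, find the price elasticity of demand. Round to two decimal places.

-0.21

First evaluate Q_x: 75.9 − 1.22(36.7) + 0.0322(3900) + 3.76(14.7) = 75.9 − 44.774 + 125.58 + 55.272 = 211.978.
∂Q_x/∂P_x = −1.22, so E_p = (−1.22)·(36.7/211.978) ≈ -0.21.
|E_p| < 1: demand is inelastic.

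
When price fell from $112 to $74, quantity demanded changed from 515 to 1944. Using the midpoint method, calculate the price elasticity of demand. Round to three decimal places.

-2.844

%Δq = (1944 − 515)/[(515 + 1944)/2] = 1429/1229.5 ≈ 1.1623.
%Δp = (74 − 112)/[(112 + 74)/2] = -38/93 ≈ -0.4086.
Arc elasticity E = %Δq/%Δp ≈ 1.1623/-0.4086 ≈ -2.844.
|E| > 1: demand is elastic over this range.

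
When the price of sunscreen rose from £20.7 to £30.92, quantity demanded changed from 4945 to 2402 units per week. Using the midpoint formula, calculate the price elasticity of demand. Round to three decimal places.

%Δq = (2402 − 4945)/[(4945 + 2402)/2] = -2543/3673.5 ≈ -0.6923.
%ΔP = (30.92 − 20.7)/[(20.7 + 30.92)/2] = 10.22/25.81 ≈ 0.3960.
Arc elasticity E = %Δq/%ΔP ≈ -0.6923/0.3960 ≈ -1.748.
|E| > 1: demand is elastic over this range.

-1.748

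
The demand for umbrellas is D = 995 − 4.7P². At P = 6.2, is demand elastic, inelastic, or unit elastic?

inelastic

At P = 6.2, D = 814.332.
dD/dP = −2·4.7·P = −58.28.
Point elasticity E = (dD/dP)·(P/D) = -58.28 × 6.2/814.332 ≈ -0.444.
|E| ≈ 0.444 < 1, so demand is inelastic.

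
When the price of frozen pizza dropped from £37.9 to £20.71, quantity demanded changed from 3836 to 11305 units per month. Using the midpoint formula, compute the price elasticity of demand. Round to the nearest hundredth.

-1.68

%Δq = (11305 − 3836)/[(3836 + 11305)/2] = 7469/7570.5 ≈ 0.9866.
%Δp = (20.71 − 37.9)/[(37.9 + 20.71)/2] = -17.19/29.305 ≈ -0.5866.
Arc elasticity E = %Δq/%Δp ≈ 0.9866/-0.5866 ≈ -1.68.
|E| > 1: demand is elastic over this range.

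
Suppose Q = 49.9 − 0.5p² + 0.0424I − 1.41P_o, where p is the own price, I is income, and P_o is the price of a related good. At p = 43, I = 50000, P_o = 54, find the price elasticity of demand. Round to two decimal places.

-1.58

Q = 49.9 − 0.5(43)² + 0.0424(50000) − 1.41(54) = 49.9 − 924.5 + 2120 − 76.14 = 1169.26.
∂Q/∂p = −2·0.5·p = -43, so E_p = -43·(43/1169.26) ≈ -1.58.
|E_p| > 1: demand is elastic.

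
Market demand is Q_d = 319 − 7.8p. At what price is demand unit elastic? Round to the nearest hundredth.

20.45

For linear demand Q_d = a − bp, E = −bp/(a − bp). |E| = 1 ⇒ bp = a − bp ⇒ p = a/(2b).
p = 319/(2·7.8) ≈ 20.45.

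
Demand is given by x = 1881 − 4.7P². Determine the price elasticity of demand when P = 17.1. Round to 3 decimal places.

At P = 17.1, x = 506.673.
dx/dP = −2·4.7·P = −160.74.
Point elasticity E = (dx/dP)·(P/x) = -160.74 × 17.1/506.673 ≈ -5.425.
|E| > 1, so demand is elastic at this price.

-5.425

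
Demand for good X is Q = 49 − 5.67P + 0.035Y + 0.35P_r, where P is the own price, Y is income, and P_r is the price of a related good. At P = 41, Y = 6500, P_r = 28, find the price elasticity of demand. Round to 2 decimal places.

Substituting, Q = 49 − 5.67(41) + 0.035(6500) + 0.35(28) = 49 − 232.47 + 227.5 + 9.8 = 53.83.
∂Q/∂P = −5.67, so E_p = (−5.67)·(41/53.83) ≈ -4.32.
|E_p| > 1: demand is elastic.

-4.32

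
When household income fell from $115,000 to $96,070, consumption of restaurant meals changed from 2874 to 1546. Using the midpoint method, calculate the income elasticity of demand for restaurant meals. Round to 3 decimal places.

3.350

%ΔQ = (1546 − 2874)/[(2874+1546)/2] = -1328/2210 ≈ -0.6009.
%ΔY = (96,070 − 115,000)/[(115,000+96,070)/2] = -18930/105535 ≈ -0.1794.
E_I = %ΔQ/%ΔY ≈ 3.350.
E_I > 1: normal good (luxury).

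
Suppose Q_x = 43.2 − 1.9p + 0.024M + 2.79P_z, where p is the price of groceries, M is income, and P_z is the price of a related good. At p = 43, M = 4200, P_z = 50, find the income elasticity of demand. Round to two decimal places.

0.50

First evaluate Q_x: 43.2 − 1.9(43) + 0.024(4200) + 2.79(50) = 43.2 − 81.7 + 100.8 + 139.5 = 201.8.
∂Q_x/∂M = +0.024, so E_I = 0.024·(4200/201.8) ≈ 0.50.
E_I ∈ (0,1): normal good (necessity).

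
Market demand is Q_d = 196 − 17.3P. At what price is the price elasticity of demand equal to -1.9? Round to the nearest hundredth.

Set −bP/(a − bP) = −1.9 ⇒ bP = 1.9(a − bP) ⇒ bP(1+1.9) = 1.9·a.
P = 1.9·196/(17.3·2.9) ≈ 7.42.

7.42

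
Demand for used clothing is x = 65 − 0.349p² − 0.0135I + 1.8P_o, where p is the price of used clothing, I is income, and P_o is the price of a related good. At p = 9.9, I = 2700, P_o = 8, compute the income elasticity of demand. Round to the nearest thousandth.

-4.168

x = 65 − 0.349(9.9)² − 0.0135(2700) + 1.8(8) = 65 − 34.2055 − 36.45 + 14.4 = 8.7445.
∂x/∂I = −0.0135, so E_I = -0.0135·(2700/8.7445) ≈ -4.168.
E_I < 0: inferior good.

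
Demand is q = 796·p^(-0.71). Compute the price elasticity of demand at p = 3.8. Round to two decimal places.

For a Cobb–Douglas (constant-elasticity) form q = A·p^α·…, the elasticity with respect to p equals the exponent α at every point.
Here the exponent on p is -0.71, so the price elasticity of demand is -0.71.

-0.71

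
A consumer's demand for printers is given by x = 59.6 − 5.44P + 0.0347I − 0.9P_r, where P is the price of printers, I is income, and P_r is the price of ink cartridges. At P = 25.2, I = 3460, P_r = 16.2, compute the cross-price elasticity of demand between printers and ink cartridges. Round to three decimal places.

-0.521

x = 59.6 − 5.44(25.2) + 0.0347(3460) − 0.9(16.2) = 59.6 − 137.088 + 120.062 − 14.58 = 27.994.
∂x/∂P_r = −0.9, so E_xy = -0.9·(16.2/27.994) ≈ -0.521.
E_xy < 0: the goods are complements.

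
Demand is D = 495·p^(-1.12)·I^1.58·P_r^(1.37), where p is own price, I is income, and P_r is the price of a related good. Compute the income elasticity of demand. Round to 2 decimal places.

For a Cobb–Douglas (constant-elasticity) form D = A·I^α·…, the elasticity with respect to I equals the exponent α at every point.
Here the exponent on I is 1.58, so the income elasticity of demand is 1.58.

1.58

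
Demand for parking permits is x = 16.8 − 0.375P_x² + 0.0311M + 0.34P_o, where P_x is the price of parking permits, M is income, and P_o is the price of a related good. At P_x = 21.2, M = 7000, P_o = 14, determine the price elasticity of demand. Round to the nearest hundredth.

-4.77

Substituting, x = 16.8 − 0.375(21.2)² + 0.0311(7000) + 0.34(14) = 16.8 − 168.54 + 217.7 + 4.76 = 70.72.
∂x/∂P_x = −2·0.375·P_x = -15.9, so E_p = -15.9·(21.2/70.72) ≈ -4.77.
|E_p| > 1: demand is elastic.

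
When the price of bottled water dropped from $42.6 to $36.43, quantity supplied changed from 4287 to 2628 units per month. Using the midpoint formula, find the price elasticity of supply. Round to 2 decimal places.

%ΔQ = (2628 − 4287)/[(4287 + 2628)/2] = -1659/3457.5 ≈ -0.4798.
%Δp = (36.43 − 42.6)/[(42.6 + 36.43)/2] = -6.17/39.515 ≈ -0.1561.
Arc elasticity E = %ΔQ/%Δp ≈ -0.4798/-0.1561 ≈ 3.07.
|E| > 1: supply is elastic over this range.

3.07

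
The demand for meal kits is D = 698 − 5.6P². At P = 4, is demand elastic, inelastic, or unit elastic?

At P = 4, D = 608.4.
dD/dP = −2·5.6·P = −44.8.
Point elasticity E = (dD/dP)·(P/D) = -44.8 × 4/608.4 ≈ -0.295.
|E| ≈ 0.295 < 1, so demand is inelastic.

inelastic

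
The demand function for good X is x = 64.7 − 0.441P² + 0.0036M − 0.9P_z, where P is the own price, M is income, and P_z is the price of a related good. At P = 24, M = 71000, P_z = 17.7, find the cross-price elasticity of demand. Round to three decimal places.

-0.316

At the given point, x = 64.7 − 0.441(24)² + 0.0036(71000) − 0.9(17.7) = 64.7 − 254.016 + 255.6 − 15.93 = 50.354.
∂x/∂P_z = −0.9, so E_xy = -0.9·(17.7/50.354) ≈ -0.316.
E_xy < 0: the goods are complements.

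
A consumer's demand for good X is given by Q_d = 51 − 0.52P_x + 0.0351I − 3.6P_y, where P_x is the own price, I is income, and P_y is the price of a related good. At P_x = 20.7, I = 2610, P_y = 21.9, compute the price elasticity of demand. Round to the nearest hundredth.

-0.20

Q_d = 51 − 0.52(20.7) + 0.0351(2610) − 3.6(21.9) = 51 − 10.764 + 91.611 − 78.84 = 53.007.
∂Q_d/∂P_x = −0.52, so E_p = (−0.52)·(20.7/53.007) ≈ -0.20.
|E_p| < 1: demand is inelastic.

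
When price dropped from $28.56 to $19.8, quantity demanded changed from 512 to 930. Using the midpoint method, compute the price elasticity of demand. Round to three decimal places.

-1.600

%ΔQ = (930 − 512)/[(512 + 930)/2] = 418/721 ≈ 0.5798.
%Δp = (19.8 − 28.56)/[(28.56 + 19.8)/2] = -8.76/24.18 ≈ -0.3623.
Arc elasticity E = %ΔQ/%Δp ≈ 0.5798/-0.3623 ≈ -1.600.
|E| > 1: demand is elastic over this range.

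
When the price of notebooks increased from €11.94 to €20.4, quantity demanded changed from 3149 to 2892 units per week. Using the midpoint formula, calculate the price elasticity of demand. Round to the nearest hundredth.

%Δq = (2892 − 3149)/[(3149 + 2892)/2] = -257/3020.5 ≈ -0.0851.
%Δp = (20.4 − 11.94)/[(11.94 + 20.4)/2] = 8.46/16.17 ≈ 0.5232.
Arc elasticity E = %Δq/%Δp ≈ -0.0851/0.5232 ≈ -0.16.
|E| < 1: demand is inelastic over this range.

-0.16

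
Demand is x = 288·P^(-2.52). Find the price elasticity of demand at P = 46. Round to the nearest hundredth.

For a Cobb–Douglas (constant-elasticity) form x = A·P^α·…, the elasticity with respect to P equals the exponent α at every point.
Here the exponent on P is -2.52, so the price elasticity of demand is -2.52.

-2.52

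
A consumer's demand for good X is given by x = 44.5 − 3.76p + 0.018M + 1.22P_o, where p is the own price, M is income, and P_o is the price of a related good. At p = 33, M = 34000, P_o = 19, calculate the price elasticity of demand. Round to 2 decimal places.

Evaluating quantity at (p, M, P_o) gives x = 44.5 − 3.76(33) + 0.018(34000) + 1.22(19) = 44.5 − 124.08 + 612 + 23.18 = 555.6.
∂x/∂p = −3.76, so E_p = (−3.76)·(33/555.6) ≈ -0.22.
|E_p| < 1: demand is inelastic.

-0.22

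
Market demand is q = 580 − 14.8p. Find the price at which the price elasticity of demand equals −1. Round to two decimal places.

For linear demand q = a − bp, E = −bp/(a − bp). |E| = 1 ⇒ bp = a − bp ⇒ p = a/(2b).
p = 580/(2·14.8) ≈ 19.59.

19.59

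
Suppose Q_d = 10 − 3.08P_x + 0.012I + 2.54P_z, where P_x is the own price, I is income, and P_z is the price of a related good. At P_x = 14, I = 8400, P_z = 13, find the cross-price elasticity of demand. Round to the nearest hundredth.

First evaluate Q_d: 10 − 3.08(14) + 0.012(8400) + 2.54(13) = 10 − 43.12 + 100.8 + 33.02 = 100.7.
∂Q_d/∂P_z = +2.54, so E_xy = 2.54·(13/100.7) ≈ 0.33.
E_xy > 0: the goods are substitutes.

0.33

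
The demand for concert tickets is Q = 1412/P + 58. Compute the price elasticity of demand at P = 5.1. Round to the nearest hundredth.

-0.83

At P = 5.1, Q = 334.8627.
dQ/dP = −1412/P² = −54.2868.
Point elasticity E = (dQ/dP)·(P/Q) = -54.2868 × 5.1/334.8627 ≈ -0.83.
|E| < 1, so demand is inelastic at this price.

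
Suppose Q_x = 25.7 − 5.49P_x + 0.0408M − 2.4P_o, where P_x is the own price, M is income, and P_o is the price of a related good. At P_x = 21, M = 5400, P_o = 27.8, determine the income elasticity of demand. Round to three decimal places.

First evaluate Q_x: 25.7 − 5.49(21) + 0.0408(5400) − 2.4(27.8) = 25.7 − 115.29 + 220.32 − 66.72 = 64.01.
∂Q_x/∂M = +0.0408, so E_I = 0.0408·(5400/64.01) ≈ 3.442.
E_I > 1: normal good (luxury).

3.442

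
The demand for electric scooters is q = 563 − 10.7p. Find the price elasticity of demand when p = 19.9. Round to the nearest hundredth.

-0.61

At p = 19.9, q = 350.07.
dq/dp = −10.7.
Point elasticity E = (dq/dp)·(p/q) = -10.7 × 19.9/350.07 ≈ -0.61.
|E| < 1, so demand is inelastic at this price.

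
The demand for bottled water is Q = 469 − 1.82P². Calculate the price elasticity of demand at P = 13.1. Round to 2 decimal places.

At P = 13.1, Q = 156.6698.
dQ/dP = −2·1.82·P = −47.684.
Point elasticity E = (dQ/dP)·(P/Q) = -47.684 × 13.1/156.6698 ≈ -3.99.
|E| > 1, so demand is elastic at this price.

-3.99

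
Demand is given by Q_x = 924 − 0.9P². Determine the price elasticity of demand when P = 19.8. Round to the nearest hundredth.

-1.24

At P = 19.8, Q_x = 571.164.
dQ_x/dP = −2·0.9·P = −35.64.
Point elasticity E = (dQ_x/dP)·(P/Q_x) = -35.64 × 19.8/571.164 ≈ -1.24.
|E| > 1, so demand is elastic at this price.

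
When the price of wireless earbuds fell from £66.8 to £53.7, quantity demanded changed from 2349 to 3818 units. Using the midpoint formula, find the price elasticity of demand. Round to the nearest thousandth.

-2.191

%ΔQ = (3818 − 2349)/[(2349 + 3818)/2] = 1469/3083.5 ≈ 0.4764.
%Δp = (53.7 − 66.8)/[(66.8 + 53.7)/2] = -13.1/60.25 ≈ -0.2174.
Arc elasticity E = %ΔQ/%Δp ≈ 0.4764/-0.2174 ≈ -2.191.
|E| > 1: demand is elastic over this range.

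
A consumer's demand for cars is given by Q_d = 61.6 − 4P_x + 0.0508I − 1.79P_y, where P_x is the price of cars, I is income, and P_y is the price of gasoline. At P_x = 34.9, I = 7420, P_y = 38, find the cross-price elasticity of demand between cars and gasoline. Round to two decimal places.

-0.29

Q_d = 61.6 − 4(34.9) + 0.0508(7420) − 1.79(38) = 61.6 − 139.6 + 376.936 − 68.02 = 230.916.
∂Q_d/∂P_y = −1.79, so E_xy = -1.79·(38/230.916) ≈ -0.29.
E_xy < 0: the goods are complements.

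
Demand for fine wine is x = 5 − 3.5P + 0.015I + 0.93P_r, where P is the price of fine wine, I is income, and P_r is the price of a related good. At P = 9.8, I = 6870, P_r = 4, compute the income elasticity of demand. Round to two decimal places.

1.33

Substituting, x = 5 − 3.5(9.8) + 0.015(6870) + 0.93(4) = 5 − 34.3 + 103.05 + 3.72 = 77.47.
∂x/∂I = +0.015, so E_I = 0.015·(6870/77.47) ≈ 1.33.
E_I > 1: normal good (luxury).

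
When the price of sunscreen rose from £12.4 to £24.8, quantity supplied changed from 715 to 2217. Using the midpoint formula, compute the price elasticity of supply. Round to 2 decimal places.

%ΔQ = (2217 − 715)/[(715 + 2217)/2] = 1502/1466 ≈ 1.0246.
%ΔP = (24.8 − 12.4)/[(12.4 + 24.8)/2] = 12.4/18.6 ≈ 0.6667.
Arc elasticity E = %ΔQ/%ΔP ≈ 1.0246/0.6667 ≈ 1.54.
|E| > 1: supply is elastic over this range.

1.54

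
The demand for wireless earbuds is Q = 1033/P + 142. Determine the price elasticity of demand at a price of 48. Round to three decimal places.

At P = 48, Q = 163.5208.
dQ/dP = −1033/P² = −0.4484.
Point elasticity E = (dQ/dP)·(P/Q) = -0.4484 × 48/163.5208 ≈ -0.132.
|E| < 1, so demand is inelastic at this price.

-0.132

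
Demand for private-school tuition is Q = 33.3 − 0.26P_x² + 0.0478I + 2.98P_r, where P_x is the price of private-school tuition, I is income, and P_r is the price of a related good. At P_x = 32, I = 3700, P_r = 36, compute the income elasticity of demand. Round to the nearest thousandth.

First evaluate Q: 33.3 − 0.26(32)² + 0.0478(3700) + 2.98(36) = 33.3 − 266.24 + 176.86 + 107.28 = 51.2.
∂Q/∂I = +0.0478, so E_I = 0.0478·(3700/51.2) ≈ 3.454.
E_I > 1: normal good (luxury).

3.454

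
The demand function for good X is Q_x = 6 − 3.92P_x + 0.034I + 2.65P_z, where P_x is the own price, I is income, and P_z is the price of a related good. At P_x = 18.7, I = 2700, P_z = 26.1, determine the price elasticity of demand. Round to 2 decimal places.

First evaluate Q_x: 6 − 3.92(18.7) + 0.034(2700) + 2.65(26.1) = 6 − 73.304 + 91.8 + 69.165 = 93.661.
∂Q_x/∂P_x = −3.92, so E_p = (−3.92)·(18.7/93.661) ≈ -0.78.
|E_p| < 1: demand is inelastic.

-0.78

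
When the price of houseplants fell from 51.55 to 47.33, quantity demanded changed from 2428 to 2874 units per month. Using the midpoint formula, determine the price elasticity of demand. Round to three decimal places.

-1.971

%ΔQ = (2874 − 2428)/[(2428 + 2874)/2] = 446/2651 ≈ 0.1682.
%ΔP = (47.33 − 51.55)/[(51.55 + 47.33)/2] = -4.22/49.44 ≈ -0.0854.
Arc elasticity E = %ΔQ/%ΔP ≈ 0.1682/-0.0854 ≈ -1.971.
|E| > 1: demand is elastic over this range.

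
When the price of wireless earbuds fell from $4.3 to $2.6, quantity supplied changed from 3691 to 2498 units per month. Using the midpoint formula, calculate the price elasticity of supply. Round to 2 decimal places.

0.78

%Δq = (2498 − 3691)/[(3691 + 2498)/2] = -1193/3094.5 ≈ -0.3855.
%Δp = (2.6 − 4.3)/[(4.3 + 2.6)/2] = -1.7/3.45 ≈ -0.4928.
Arc elasticity E = %Δq/%Δp ≈ -0.3855/-0.4928 ≈ 0.78.
|E| < 1: supply is inelastic over this range.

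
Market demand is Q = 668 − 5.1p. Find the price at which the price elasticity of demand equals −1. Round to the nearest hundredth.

For linear demand Q = a − bp, E = −bp/(a − bp). |E| = 1 ⇒ bp = a − bp ⇒ p = a/(2b).
p = 668/(2·5.1) ≈ 65.49.

65.49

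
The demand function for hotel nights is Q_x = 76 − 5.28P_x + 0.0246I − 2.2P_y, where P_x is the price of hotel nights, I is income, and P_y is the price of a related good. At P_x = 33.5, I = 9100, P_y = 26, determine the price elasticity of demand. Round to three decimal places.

-2.689

Substituting, Q_x = 76 − 5.28(33.5) + 0.0246(9100) − 2.2(26) = 76 − 176.88 + 223.86 − 57.2 = 65.78.
∂Q_x/∂P_x = −5.28, so E_p = (−5.28)·(33.5/65.78) ≈ -2.689.
|E_p| > 1: demand is elastic.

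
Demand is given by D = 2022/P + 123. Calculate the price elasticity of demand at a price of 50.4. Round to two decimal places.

-0.25

At P = 50.4, D = 163.119.
dD/dP = −2022/P² = −0.796.
Point elasticity E = (dD/dP)·(P/D) = -0.796 × 50.4/163.119 ≈ -0.25.
|E| < 1, so demand is inelastic at this price.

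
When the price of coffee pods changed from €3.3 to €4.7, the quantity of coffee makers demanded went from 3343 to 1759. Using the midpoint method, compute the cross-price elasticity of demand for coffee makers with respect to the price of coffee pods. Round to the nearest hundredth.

%ΔQ_x = (1759 − 3343)/[(3343+1759)/2] = -1584/2551 ≈ -0.6209.
%ΔP_y = (4.7 − 3.3)/[(3.3+4.7)/2] ≈ 0.3500.
E_xy = -0.6209/0.3500 ≈ -1.77.
E_xy < 0, so coffee makers and coffee pods are complements.

-1.77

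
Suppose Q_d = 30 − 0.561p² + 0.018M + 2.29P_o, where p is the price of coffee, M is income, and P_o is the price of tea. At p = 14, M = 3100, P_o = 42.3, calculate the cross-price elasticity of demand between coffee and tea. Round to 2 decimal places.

First evaluate Q_d: 30 − 0.561(14)² + 0.018(3100) + 2.29(42.3) = 30 − 109.956 + 55.8 + 96.867 = 72.711.
∂Q_d/∂P_o = +2.29, so E_xy = 2.29·(42.3/72.711) ≈ 1.33.
E_xy > 0: the goods are substitutes.

1.33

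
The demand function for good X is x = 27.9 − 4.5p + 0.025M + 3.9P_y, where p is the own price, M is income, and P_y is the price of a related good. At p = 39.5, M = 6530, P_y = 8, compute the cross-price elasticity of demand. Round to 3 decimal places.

0.700

Substituting, x = 27.9 − 4.5(39.5) + 0.025(6530) + 3.9(8) = 27.9 − 177.75 + 163.25 + 31.2 = 44.6.
∂x/∂P_y = +3.9, so E_xy = 3.9·(8/44.6) ≈ 0.700.
E_xy > 0: the goods are substitutes.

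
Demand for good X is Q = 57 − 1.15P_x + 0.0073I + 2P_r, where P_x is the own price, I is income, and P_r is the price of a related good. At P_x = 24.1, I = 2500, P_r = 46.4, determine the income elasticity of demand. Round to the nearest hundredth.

First evaluate Q: 57 − 1.15(24.1) + 0.0073(2500) + 2(46.4) = 57 − 27.715 + 18.25 + 92.8 = 140.335.
∂Q/∂I = +0.0073, so E_I = 0.0073·(2500/140.335) ≈ 0.13.
E_I ∈ (0,1): normal good (necessity).

0.13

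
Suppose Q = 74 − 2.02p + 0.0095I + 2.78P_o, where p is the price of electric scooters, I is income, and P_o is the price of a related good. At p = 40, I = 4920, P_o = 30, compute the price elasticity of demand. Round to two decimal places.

Evaluating quantity at (p, I, P_o) gives Q = 74 − 2.02(40) + 0.0095(4920) + 2.78(30) = 74 − 80.8 + 46.74 + 83.4 = 123.34.
∂Q/∂p = −2.02, so E_p = (−2.02)·(40/123.34) ≈ -0.66.
|E_p| < 1: demand is inelastic.

-0.66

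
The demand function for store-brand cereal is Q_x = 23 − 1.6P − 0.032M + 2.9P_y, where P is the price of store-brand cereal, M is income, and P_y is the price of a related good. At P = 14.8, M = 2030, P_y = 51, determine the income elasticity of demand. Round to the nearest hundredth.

-0.79

Q_x = 23 − 1.6(14.8) − 0.032(2030) + 2.9(51) = 23 − 23.68 − 64.96 + 147.9 = 82.26.
∂Q_x/∂M = −0.032, so E_I = -0.032·(2030/82.26) ≈ -0.79.
E_I < 0: inferior good.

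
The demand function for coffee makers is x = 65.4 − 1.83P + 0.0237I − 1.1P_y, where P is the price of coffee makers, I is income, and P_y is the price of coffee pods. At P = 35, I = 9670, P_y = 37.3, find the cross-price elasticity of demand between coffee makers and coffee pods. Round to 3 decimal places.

Evaluating quantity at (P, I, P_y) gives x = 65.4 − 1.83(35) + 0.0237(9670) − 1.1(37.3) = 65.4 − 64.05 + 229.179 − 41.03 = 189.499.
∂x/∂P_y = −1.1, so E_xy = -1.1·(37.3/189.499) ≈ -0.217.
E_xy < 0: the goods are complements.

-0.217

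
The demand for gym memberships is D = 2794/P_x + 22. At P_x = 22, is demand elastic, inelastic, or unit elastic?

At P_x = 22, D = 149.
dD/dP_x = −2794/P_x² = −5.7727.
Point elasticity E = (dD/dP_x)·(P_x/D) = -5.7727 × 22/149 ≈ -0.852.
|E| ≈ 0.852 < 1, so demand is inelastic.

inelastic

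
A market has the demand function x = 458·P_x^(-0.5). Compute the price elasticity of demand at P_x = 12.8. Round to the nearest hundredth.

-0.50

For a Cobb–Douglas (constant-elasticity) form x = A·P_x^α·…, the elasticity with respect to P_x equals the exponent α at every point.
Here the exponent on P_x is -0.5, so the price elasticity of demand is -0.50.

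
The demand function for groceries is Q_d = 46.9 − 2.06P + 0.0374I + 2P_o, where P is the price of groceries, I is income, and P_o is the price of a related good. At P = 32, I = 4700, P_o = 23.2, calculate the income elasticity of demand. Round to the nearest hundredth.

Q_d = 46.9 − 2.06(32) + 0.0374(4700) + 2(23.2) = 46.9 − 65.92 + 175.78 + 46.4 = 203.16.
∂Q_d/∂I = +0.0374, so E_I = 0.0374·(4700/203.16) ≈ 0.87.
E_I ∈ (0,1): normal good (necessity).

0.87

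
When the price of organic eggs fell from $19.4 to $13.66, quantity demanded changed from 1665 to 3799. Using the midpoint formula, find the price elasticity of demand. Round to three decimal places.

-2.249

%ΔQ = (3799 − 1665)/[(1665 + 3799)/2] = 2134/2732 ≈ 0.7811.
%Δp = (13.66 − 19.4)/[(19.4 + 13.66)/2] = -5.74/16.53 ≈ -0.3472.
Arc elasticity E = %ΔQ/%Δp ≈ 0.7811/-0.3472 ≈ -2.249.
|E| > 1: demand is elastic over this range.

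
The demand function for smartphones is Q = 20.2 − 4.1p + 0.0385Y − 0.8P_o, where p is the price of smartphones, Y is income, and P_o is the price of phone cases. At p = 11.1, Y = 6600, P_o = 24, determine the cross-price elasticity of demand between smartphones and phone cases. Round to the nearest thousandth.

At the given point, Q = 20.2 − 4.1(11.1) + 0.0385(6600) − 0.8(24) = 20.2 − 45.51 + 254.1 − 19.2 = 209.59.
∂Q/∂P_o = −0.8, so E_xy = -0.8·(24/209.59) ≈ -0.092.
E_xy < 0: the goods are complements.

-0.092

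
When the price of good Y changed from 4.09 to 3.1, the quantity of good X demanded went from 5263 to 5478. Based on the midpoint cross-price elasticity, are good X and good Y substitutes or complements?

%ΔQ_x = (5478 − 5263)/[(5263+5478)/2] = 215/5370.5 ≈ 0.0400.
%ΔP_y = (3.1 − 4.09)/[(4.09+3.1)/2] ≈ -0.2754.
E_xy = 0.0400/-0.2754 ≈ -0.145.
E_xy < 0, so the goods are complements.

complements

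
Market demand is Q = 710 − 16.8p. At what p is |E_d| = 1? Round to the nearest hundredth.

21.13

For linear demand Q = a − bp, E = −bp/(a − bp). |E| = 1 ⇒ bp = a − bp ⇒ p = a/(2b).
p = 710/(2·16.8) ≈ 21.13.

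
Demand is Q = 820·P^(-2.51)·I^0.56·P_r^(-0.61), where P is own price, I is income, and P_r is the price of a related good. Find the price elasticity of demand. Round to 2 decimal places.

For a Cobb–Douglas (constant-elasticity) form Q = A·P^α·…, the elasticity with respect to P equals the exponent α at every point.
Here the exponent on P is -2.51, so the price elasticity of demand is -2.51.

-2.51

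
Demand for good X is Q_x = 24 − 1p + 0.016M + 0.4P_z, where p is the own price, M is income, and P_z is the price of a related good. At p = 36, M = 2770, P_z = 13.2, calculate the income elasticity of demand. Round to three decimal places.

At the given point, Q_x = 24 − 1(36) + 0.016(2770) + 0.4(13.2) = 24 − 36 + 44.32 + 5.28 = 37.6.
∂Q_x/∂M = +0.016, so E_I = 0.016·(2770/37.6) ≈ 1.179.
E_I > 1: normal good (luxury).

1.179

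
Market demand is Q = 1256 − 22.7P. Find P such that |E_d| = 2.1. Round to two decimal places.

37.48

Set −bP/(a − bP) = −2.1 ⇒ bP = 2.1(a − bP) ⇒ bP(1+2.1) = 2.1·a.
P = 2.1·1256/(22.7·3.1) ≈ 37.48.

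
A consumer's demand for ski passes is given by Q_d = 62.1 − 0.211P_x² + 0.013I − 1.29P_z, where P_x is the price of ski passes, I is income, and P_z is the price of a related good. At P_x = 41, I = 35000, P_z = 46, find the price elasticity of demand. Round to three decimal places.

Substituting, Q_d = 62.1 − 0.211(41)² + 0.013(35000) − 1.29(46) = 62.1 − 354.691 + 455 − 59.34 = 103.069.
∂Q_d/∂P_x = −2·0.211·P_x = -17.302, so E_p = -17.302·(41/103.069) ≈ -6.883.
|E_p| > 1: demand is elastic.

-6.883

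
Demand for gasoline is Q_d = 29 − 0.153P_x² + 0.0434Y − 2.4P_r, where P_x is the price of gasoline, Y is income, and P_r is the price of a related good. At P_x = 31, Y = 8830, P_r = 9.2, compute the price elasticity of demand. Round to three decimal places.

At the given point, Q_d = 29 − 0.153(31)² + 0.0434(8830) − 2.4(9.2) = 29 − 147.033 + 383.222 − 22.08 = 243.109.
∂Q_d/∂P_x = −2·0.153·P_x = -9.486, so E_p = -9.486·(31/243.109) ≈ -1.210.
|E_p| > 1: demand is elastic.

-1.210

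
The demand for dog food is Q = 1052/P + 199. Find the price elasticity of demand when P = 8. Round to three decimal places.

-0.398

At P = 8, Q = 330.5.
dQ/dP = −1052/P² = −16.4375.
Point elasticity E = (dQ/dP)·(P/Q) = -16.4375 × 8/330.5 ≈ -0.398.
|E| < 1, so demand is inelastic at this price.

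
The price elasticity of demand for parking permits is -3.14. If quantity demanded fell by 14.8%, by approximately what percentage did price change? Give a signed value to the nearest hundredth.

%ΔQ ≈ E × %ΔP ⇒ %ΔP = %ΔQ / E = (-14.8%)/(-3.14) ≈ 4.71%.

4.71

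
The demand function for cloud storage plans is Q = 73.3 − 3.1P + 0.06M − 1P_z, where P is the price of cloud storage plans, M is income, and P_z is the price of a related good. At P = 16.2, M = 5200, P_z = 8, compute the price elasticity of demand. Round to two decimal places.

-0.15

Substituting, Q = 73.3 − 3.1(16.2) + 0.06(5200) − 1(8) = 73.3 − 50.22 + 312 − 8 = 327.08.
∂Q/∂P = −3.1, so E_p = (−3.1)·(16.2/327.08) ≈ -0.15.
|E_p| < 1: demand is inelastic.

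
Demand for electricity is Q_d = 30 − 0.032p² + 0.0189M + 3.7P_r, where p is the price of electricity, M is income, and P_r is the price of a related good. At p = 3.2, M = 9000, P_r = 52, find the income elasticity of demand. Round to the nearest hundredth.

0.43

First evaluate Q_d: 30 − 0.032(3.2)² + 0.0189(9000) + 3.7(52) = 30 − 0.3277 + 170.1 + 192.4 = 392.1723.
∂Q_d/∂M = +0.0189, so E_I = 0.0189·(9000/392.1723) ≈ 0.43.
E_I ∈ (0,1): normal good (necessity).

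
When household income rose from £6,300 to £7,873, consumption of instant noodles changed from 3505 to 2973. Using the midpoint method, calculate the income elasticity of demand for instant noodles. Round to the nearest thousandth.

-0.740

%ΔQ = (2973 − 3505)/[(3505+2973)/2] = -532/3239 ≈ -0.1642.
%ΔI = (7,873 − 6,300)/[(6,300+7,873)/2] = 1573/7086.5 ≈ 0.2220.
E_I = %ΔQ/%ΔI ≈ -0.740.
E_I < 0: inferior good.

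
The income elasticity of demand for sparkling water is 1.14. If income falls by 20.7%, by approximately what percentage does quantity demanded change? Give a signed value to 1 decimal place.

-23.6

%ΔQ ≈ E × %ΔI = (1.14) × (-20.7%) ≈ -23.6%.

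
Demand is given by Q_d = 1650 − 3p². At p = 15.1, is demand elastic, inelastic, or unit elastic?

elastic

At p = 15.1, Q_d = 965.97.
dQ_d/dp = −2·3·p = −90.6.
Point elasticity E = (dQ_d/dp)·(p/Q_d) = -90.6 × 15.1/965.97 ≈ -1.416.
|E| ≈ 1.416 > 1, so demand is elastic.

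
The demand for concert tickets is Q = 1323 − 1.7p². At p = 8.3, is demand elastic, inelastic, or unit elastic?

At p = 8.3, Q = 1205.887.
dQ/dp = −2·1.7·p = −28.22.
Point elasticity E = (dQ/dp)·(p/Q) = -28.22 × 8.3/1205.887 ≈ -0.194.
|E| ≈ 0.194 < 1, so demand is inelastic.

inelastic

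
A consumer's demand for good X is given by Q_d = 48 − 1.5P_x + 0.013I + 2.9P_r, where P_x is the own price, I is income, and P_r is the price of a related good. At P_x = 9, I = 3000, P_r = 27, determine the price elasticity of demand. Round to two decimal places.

-0.09

First evaluate Q_d: 48 − 1.5(9) + 0.013(3000) + 2.9(27) = 48 − 13.5 + 39 + 78.3 = 151.8.
∂Q_d/∂P_x = −1.5, so E_p = (−1.5)·(9/151.8) ≈ -0.09.
|E_p| < 1: demand is inelastic.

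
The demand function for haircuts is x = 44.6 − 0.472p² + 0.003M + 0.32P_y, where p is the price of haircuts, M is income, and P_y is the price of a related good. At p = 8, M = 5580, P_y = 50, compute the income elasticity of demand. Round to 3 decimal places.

0.355

First evaluate x: 44.6 − 0.472(8)² + 0.003(5580) + 0.32(50) = 44.6 − 30.208 + 16.74 + 16 = 47.132.
∂x/∂M = +0.003, so E_I = 0.003·(5580/47.132) ≈ 0.355.
E_I ∈ (0,1): normal good (necessity).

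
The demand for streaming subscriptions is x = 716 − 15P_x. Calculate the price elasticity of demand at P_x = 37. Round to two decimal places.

At P_x = 37, x = 161.
dx/dP_x = −15.
Point elasticity E = (dx/dP_x)·(P_x/x) = -15 × 37/161 ≈ -3.45.
|E| > 1, so demand is elastic at this price.

-3.45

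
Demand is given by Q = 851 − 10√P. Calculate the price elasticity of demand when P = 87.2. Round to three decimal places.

At P = 87.2, Q = 757.6191.
dQ/dP = −10/(2√P) = −10/(2·9.3381).
Point elasticity E = (dQ/dP)·(P/Q) = -0.5354 × 87.2/757.6191 ≈ -0.062.
|E| < 1, so demand is inelastic at this price.

-0.062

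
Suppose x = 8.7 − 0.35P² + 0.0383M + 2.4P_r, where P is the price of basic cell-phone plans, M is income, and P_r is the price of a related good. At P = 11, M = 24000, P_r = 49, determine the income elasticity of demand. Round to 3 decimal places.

0.916

x = 8.7 − 0.35(11)² + 0.0383(24000) + 2.4(49) = 8.7 − 42.35 + 919.2 + 117.6 = 1003.15.
∂x/∂M = +0.0383, so E_I = 0.0383·(24000/1003.15) ≈ 0.916.
E_I ∈ (0,1): normal good (necessity).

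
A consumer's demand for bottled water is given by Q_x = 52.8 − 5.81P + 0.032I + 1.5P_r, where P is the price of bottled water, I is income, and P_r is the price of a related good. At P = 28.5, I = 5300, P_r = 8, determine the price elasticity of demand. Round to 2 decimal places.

-2.41

First evaluate Q_x: 52.8 − 5.81(28.5) + 0.032(5300) + 1.5(8) = 52.8 − 165.585 + 169.6 + 12 = 68.815.
∂Q_x/∂P = −5.81, so E_p = (−5.81)·(28.5/68.815) ≈ -2.41.
|E_p| > 1: demand is elastic.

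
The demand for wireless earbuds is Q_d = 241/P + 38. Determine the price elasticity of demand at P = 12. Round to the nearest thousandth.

At P = 12, Q_d = 58.0833.
dQ_d/dP = −241/P² = −1.6736.
Point elasticity E = (dQ_d/dP)·(P/Q_d) = -1.6736 × 12/58.0833 ≈ -0.346.
|E| < 1, so demand is inelastic at this price.

-0.346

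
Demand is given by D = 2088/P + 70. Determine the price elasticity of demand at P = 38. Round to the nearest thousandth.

-0.440

At P = 38, D = 124.9474.
dD/dP = −2088/P² = −1.446.
Point elasticity E = (dD/dP)·(P/D) = -1.446 × 38/124.9474 ≈ -0.440.
|E| < 1, so demand is inelastic at this price.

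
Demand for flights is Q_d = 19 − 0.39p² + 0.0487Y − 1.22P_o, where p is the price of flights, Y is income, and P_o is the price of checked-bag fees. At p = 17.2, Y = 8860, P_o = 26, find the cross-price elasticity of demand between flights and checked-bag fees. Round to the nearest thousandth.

Substituting, Q_d = 19 − 0.39(17.2)² + 0.0487(8860) − 1.22(26) = 19 − 115.3776 + 431.482 − 31.72 = 303.3844.
∂Q_d/∂P_o = −1.22, so E_xy = -1.22·(26/303.3844) ≈ -0.105.
E_xy < 0: the goods are complements.

-0.105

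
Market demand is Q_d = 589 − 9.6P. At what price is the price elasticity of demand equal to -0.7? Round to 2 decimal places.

25.26

Set −bP/(a − bP) = −0.7 ⇒ bP = 0.7(a − bP) ⇒ bP(1+0.7) = 0.7·a.
P = 0.7·589/(9.6·1.7) ≈ 25.26.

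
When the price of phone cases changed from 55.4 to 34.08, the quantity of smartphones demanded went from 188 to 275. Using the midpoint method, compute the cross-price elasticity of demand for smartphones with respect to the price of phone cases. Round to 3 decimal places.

%ΔQ_x = (275 − 188)/[(188+275)/2] = 87/231.5 ≈ 0.3758.
%ΔP_y = (34.08 − 55.4)/[(55.4+34.08)/2] ≈ -0.4765.
E_xy = 0.3758/-0.4765 ≈ -0.789.
E_xy < 0, so smartphones and phone cases are complements.

-0.789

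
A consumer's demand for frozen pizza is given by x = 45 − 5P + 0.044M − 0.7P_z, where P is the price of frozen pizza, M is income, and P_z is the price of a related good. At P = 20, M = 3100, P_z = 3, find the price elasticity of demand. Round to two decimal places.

x = 45 − 5(20) + 0.044(3100) − 0.7(3) = 45 − 100 + 136.4 − 2.1 = 79.3.
∂x/∂P = −5, so E_p = (−5)·(20/79.3) ≈ -1.26.
|E_p| > 1: demand is elastic.

-1.26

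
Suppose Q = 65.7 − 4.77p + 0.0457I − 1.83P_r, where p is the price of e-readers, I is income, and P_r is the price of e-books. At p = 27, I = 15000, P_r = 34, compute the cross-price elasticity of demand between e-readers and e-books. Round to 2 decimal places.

Q = 65.7 − 4.77(27) + 0.0457(15000) − 1.83(34) = 65.7 − 128.79 + 685.5 − 62.22 = 560.19.
∂Q/∂P_r = −1.83, so E_xy = -1.83·(34/560.19) ≈ -0.11.
E_xy < 0: the goods are complements.

-0.11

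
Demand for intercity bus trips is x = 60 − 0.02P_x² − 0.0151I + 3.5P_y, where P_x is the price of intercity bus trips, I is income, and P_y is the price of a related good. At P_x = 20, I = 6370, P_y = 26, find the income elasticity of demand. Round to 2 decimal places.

-2.05

x = 60 − 0.02(20)² − 0.0151(6370) + 3.5(26) = 60 − 8 − 96.187 + 91 = 46.813.
∂x/∂I = −0.0151, so E_I = -0.0151·(6370/46.813) ≈ -2.05.
E_I < 0: inferior good.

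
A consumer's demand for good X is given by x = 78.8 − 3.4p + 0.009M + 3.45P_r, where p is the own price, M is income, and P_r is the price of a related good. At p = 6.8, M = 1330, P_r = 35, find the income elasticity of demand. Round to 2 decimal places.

0.06

Evaluating quantity at (p, M, P_r) gives x = 78.8 − 3.4(6.8) + 0.009(1330) + 3.45(35) = 78.8 − 23.12 + 11.97 + 120.75 = 188.4.
∂x/∂M = +0.009, so E_I = 0.009·(1330/188.4) ≈ 0.06.
E_I ∈ (0,1): normal good (necessity).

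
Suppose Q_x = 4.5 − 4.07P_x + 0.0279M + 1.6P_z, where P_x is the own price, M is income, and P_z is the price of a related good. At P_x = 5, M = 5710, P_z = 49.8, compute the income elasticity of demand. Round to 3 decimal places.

0.714

Q_x = 4.5 − 4.07(5) + 0.0279(5710) + 1.6(49.8) = 4.5 − 20.35 + 159.309 + 79.68 = 223.139.
∂Q_x/∂M = +0.0279, so E_I = 0.0279·(5710/223.139) ≈ 0.714.
E_I ∈ (0,1): normal good (necessity).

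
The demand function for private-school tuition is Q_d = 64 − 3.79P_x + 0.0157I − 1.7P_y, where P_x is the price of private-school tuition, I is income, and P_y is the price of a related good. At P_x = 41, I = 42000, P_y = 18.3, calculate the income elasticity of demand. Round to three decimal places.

At the given point, Q_d = 64 − 3.79(41) + 0.0157(42000) − 1.7(18.3) = 64 − 155.39 + 659.4 − 31.11 = 536.9.
∂Q_d/∂I = +0.0157, so E_I = 0.0157·(42000/536.9) ≈ 1.228.
E_I > 1: normal good (luxury).

1.228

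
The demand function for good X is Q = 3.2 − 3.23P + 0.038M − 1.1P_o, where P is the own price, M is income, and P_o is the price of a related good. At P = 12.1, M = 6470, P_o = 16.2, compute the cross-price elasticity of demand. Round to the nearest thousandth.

-0.093

Evaluating quantity at (P, M, P_o) gives Q = 3.2 − 3.23(12.1) + 0.038(6470) − 1.1(16.2) = 3.2 − 39.083 + 245.86 − 17.82 = 192.157.
∂Q/∂P_o = −1.1, so E_xy = -1.1·(16.2/192.157) ≈ -0.093.
E_xy < 0: the goods are complements.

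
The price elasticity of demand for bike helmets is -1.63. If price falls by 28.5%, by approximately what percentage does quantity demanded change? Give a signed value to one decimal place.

46.5

%ΔQ ≈ E × %ΔP = (-1.63) × (-28.5%) ≈ 46.5%.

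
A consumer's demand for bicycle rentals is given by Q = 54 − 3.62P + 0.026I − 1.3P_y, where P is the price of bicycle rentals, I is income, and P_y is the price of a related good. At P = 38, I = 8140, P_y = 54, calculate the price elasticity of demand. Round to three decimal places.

-2.377

Q = 54 − 3.62(38) + 0.026(8140) − 1.3(54) = 54 − 137.56 + 211.64 − 70.2 = 57.88.
∂Q/∂P = −3.62, so E_p = (−3.62)·(38/57.88) ≈ -2.377.
|E_p| > 1: demand is elastic.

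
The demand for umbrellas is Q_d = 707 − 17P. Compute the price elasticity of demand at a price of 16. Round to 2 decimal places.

At P = 16, Q_d = 435.
dQ_d/dP = −17.
Point elasticity E = (dQ_d/dP)·(P/Q_d) = -17 × 16/435 ≈ -0.63.
|E| < 1, so demand is inelastic at this price.

-0.63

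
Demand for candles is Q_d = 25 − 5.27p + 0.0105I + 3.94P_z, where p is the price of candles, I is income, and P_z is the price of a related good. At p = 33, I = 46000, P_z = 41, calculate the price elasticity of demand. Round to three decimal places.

Substituting, Q_d = 25 − 5.27(33) + 0.0105(46000) + 3.94(41) = 25 − 173.91 + 483 + 161.54 = 495.63.
∂Q_d/∂p = −5.27, so E_p = (−5.27)·(33/495.63) ≈ -0.351.
|E_p| < 1: demand is inelastic.

-0.351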